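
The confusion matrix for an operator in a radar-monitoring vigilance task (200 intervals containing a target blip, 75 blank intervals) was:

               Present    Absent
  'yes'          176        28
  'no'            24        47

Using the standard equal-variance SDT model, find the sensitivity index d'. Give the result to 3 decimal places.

d' = 1.498

H = 176/200 = 0.8800
FA = 28/75 = 0.3733
Φ⁻¹(H) = 1.1750
Φ⁻¹(FA) = -0.3231
d' = z(H) − z(FA) = 1.1750 − (-0.3231) = 1.4981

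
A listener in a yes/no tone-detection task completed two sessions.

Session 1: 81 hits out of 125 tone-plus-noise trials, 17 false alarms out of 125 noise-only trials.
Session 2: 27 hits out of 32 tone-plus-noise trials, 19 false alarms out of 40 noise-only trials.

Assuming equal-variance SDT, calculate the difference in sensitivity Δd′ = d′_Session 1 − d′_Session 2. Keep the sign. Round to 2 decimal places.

Session 1: z(0.6480) = 0.380, z(0.1360) = -1.098, d' = 1.478
Session 2: z(0.8438) = 1.010, z(0.4750) = -0.063, d' = 1.073
Δd' = d'_Session 1 − d'_Session 2 = 1.478 − 1.073 = 0.405
Session 1 has the higher sensitivity.

Δd′ = 0.41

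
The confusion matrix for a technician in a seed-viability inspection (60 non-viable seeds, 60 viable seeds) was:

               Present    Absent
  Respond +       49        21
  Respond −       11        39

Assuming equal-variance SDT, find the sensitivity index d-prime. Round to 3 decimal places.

H = 49/60 = 0.8167
FA = 21/60 = 0.3500
z(0.8167) = 0.9029, z(0.3500) = -0.3853
d' = z(H) − z(FA) = 0.9029 − (-0.3853) = 1.2882

d-prime = 1.288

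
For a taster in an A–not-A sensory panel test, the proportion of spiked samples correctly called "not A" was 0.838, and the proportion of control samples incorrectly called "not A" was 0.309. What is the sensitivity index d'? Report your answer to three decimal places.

z(H) = z(0.838) = 0.9863
z(FA) = z(0.309) = -0.4987
d' = z(H) − z(FA) = 0.9863 − (-0.4987) = 1.4850

d' = 1.485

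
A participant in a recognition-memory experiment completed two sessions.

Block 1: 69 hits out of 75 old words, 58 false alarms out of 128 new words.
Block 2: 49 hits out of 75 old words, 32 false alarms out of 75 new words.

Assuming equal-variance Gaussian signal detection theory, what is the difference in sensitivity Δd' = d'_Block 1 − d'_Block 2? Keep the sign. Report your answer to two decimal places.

Δd' = 0.94

Block 1: z(0.9200) = 1.405, z(0.4531) = -0.118, d' = 1.523
Block 2: z(0.6533) = 0.394, z(0.4267) = -0.185, d' = 0.579
Δd' = d'_Block 1 − d'_Block 2 = 1.523 − 0.579 = 0.944
Block 1 has the higher sensitivity.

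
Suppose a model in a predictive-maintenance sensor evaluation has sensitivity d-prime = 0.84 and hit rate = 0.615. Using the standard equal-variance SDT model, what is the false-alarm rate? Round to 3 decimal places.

z(hit rate) = z(0.615) = 0.2924
z(FA) = z(H) − d' = 0.2924 − 0.84 = -0.5476
false-alarm rate = Φ(-0.5476) = 0.2920

false-alarm rate = 0.292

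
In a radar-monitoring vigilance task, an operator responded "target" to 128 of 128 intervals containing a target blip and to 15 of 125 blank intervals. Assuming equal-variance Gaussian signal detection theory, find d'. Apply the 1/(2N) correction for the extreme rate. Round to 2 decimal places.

The hit rate is 128/128 = 1, so apply the 1/(2N) correction: H → 1 − 1/(2·128) = 0.99609.
z(H) = z(0.99609) = 2.660
z(FA) = z(0.12000) = -1.175
d' = 2.660 − (-1.175) = 3.835

d' = 3.84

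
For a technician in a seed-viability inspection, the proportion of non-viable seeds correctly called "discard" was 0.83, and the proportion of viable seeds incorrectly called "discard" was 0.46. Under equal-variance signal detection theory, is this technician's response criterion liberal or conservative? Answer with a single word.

liberal

z(H) = 0.954, z(FA) = -0.100
c = −½·(z(H) + z(FA)) = -0.427
c < 0 → liberal criterion (biased toward responding “yes”).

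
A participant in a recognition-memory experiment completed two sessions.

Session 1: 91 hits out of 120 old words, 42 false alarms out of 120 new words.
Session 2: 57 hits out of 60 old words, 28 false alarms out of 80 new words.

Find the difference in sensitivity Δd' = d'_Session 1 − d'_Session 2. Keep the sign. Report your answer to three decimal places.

Δd' = -0.944

Session 1: z(0.7583) = 0.7008, z(0.3500) = -0.3853, d' = 1.0861
Session 2: z(0.9500) = 1.6449, z(0.3500) = -0.3853, d' = 2.0302
Δd' = d'_Session 1 − d'_Session 2 = 1.0861 − 2.0302 = -0.9441
Session 2 has the higher sensitivity.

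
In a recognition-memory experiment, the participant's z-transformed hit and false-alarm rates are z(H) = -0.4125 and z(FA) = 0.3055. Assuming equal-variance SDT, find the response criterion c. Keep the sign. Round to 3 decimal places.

c = −½·[z(H) + z(FA)] = −½·(-0.4125 + 0.3055) = 0.0535
c > 0: the participant has a conservative response bias.

c = 0.054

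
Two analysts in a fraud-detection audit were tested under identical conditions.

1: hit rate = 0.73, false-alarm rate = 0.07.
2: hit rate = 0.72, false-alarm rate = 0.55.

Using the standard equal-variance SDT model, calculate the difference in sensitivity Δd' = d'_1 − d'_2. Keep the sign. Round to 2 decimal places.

1: z(0.73) = 0.613, z(0.07) = -1.476, d' = 2.089
2: z(0.72) = 0.583, z(0.55) = 0.126, d' = 0.457
Δd' = d'_1 − d'_2 = 2.089 − 0.457 = 1.632
1 has the higher sensitivity.

Δd' = 1.63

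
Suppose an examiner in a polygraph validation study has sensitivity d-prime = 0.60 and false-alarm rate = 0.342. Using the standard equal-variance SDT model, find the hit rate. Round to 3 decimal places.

hit rate = 0.577

z(false-alarm rate) = z(0.342) = -0.4070
z(H) = z(FA) + d' = -0.4070 + 0.60 = 0.1930
hit rate = Φ(0.1930) = 0.5765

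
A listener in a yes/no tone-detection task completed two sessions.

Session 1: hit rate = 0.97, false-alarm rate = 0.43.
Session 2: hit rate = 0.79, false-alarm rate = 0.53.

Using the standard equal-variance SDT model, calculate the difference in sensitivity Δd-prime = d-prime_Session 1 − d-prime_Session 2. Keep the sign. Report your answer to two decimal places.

Δd-prime = 1.33

Session 1: z(0.97) = 1.881, z(0.43) = -0.176, d' = 2.057
Session 2: z(0.79) = 0.806, z(0.53) = 0.075, d' = 0.731
Δd' = d'_Session 1 − d'_Session 2 = 2.057 − 0.731 = 1.326
Session 1 has the higher sensitivity.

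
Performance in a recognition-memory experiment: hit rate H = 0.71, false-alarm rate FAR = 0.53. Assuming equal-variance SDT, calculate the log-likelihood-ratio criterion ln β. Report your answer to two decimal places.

z(0.71) = 0.553, z(0.53) = 0.075
ln β = −½·[z(H)² − z(FA)²] = −0.5 × (0.306 − 0.006) = -0.150

ln β = -0.15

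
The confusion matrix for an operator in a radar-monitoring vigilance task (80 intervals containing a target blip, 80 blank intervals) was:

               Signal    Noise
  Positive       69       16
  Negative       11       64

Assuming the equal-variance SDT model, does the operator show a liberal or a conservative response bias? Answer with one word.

z(H) = 1.092, z(FA) = -0.842
c = −½·(z(H) + z(FA)) = -0.125
c < 0 → liberal criterion (biased toward responding “yes”).

liberal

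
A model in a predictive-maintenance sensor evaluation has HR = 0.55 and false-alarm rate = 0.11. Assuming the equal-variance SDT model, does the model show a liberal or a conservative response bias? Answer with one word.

conservative

z(H) = 0.126, z(FA) = -1.227
c = −½·(z(H) + z(FA)) = 0.5505
c > 0 → conservative criterion (biased toward responding “no”).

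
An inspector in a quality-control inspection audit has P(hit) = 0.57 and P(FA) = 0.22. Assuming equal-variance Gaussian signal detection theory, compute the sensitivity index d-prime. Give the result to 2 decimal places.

z(H) = z(0.57) = 0.176
z(FA) = z(0.22) = -0.772
d' = z(H) − z(FA) = 0.176 − (-0.772) = 0.948

d-prime = 0.95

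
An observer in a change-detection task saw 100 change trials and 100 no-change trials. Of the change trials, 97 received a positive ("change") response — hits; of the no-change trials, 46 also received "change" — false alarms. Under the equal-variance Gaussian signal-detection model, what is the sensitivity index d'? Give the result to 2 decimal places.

H = 97/100 = 0.9700
FA = 46/100 = 0.4600
z(H) = 1.881
z(FA) = -0.100
d' = z(H) − z(FA) = 1.881 − (-0.100) = 1.981

d' = 1.98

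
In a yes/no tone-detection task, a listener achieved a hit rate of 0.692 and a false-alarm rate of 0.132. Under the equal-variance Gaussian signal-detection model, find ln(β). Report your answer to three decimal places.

z(H) = 0.5015
z(FA) = -1.1170
ln β = −½·[z(H)² − z(FA)²] = −0.5 × (0.2515 − 1.2477) = 0.4981

ln β = 0.498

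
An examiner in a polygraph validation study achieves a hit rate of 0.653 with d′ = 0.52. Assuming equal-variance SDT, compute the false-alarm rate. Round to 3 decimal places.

z(hit rate) = z(0.653) = 0.3934
z(FA) = z(H) − d' = 0.3934 − 0.52 = -0.1266
false-alarm rate = Φ(-0.1266) = 0.4496

false-alarm rate = 0.450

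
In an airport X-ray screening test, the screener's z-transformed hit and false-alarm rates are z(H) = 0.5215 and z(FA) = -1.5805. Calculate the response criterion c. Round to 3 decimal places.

c = 0.530

c = −½·[z(H) + z(FA)] = −½·(0.5215 + (-1.5805)) = 0.5295
c > 0: the screener has a conservative response bias.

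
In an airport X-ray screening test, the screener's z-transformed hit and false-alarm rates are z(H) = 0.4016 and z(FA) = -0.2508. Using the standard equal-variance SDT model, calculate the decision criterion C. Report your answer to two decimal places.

c = −½·[z(H) + z(FA)] = −½·(0.4016 + (-0.2508)) = -0.0754
c < 0: the screener has a liberal response bias.

C = -0.08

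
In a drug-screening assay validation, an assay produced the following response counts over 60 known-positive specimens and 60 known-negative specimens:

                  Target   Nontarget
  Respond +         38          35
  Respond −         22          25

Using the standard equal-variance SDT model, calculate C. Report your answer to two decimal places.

H = 38/60 = 0.6333
FA = 35/60 = 0.5833
z(0.6333) = 0.3406, z(0.5833) = 0.2103
c = −½·[z(H) + z(FA)] = −0.5 × (0.3406 + 0.2103) = -0.27545
c < 0: the assay has a liberal response bias.

C = -0.28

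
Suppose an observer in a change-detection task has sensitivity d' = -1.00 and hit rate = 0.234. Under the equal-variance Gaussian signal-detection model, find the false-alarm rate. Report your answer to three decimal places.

z(hit rate) = z(0.234) = -0.7257
z(FA) = z(H) − d' = -0.7257 − (-1.00) = 0.2743
false-alarm rate = Φ(0.2743) = 0.6081

false-alarm rate = 0.608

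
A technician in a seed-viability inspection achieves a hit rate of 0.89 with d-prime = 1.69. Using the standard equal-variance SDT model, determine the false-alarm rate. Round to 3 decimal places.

z(hit rate) = z(0.89) = 1.2265
z(FA) = z(H) − d' = 1.2265 − 1.69 = -0.4635
false-alarm rate = Φ(-0.4635) = 0.3215

false-alarm rate = 0.322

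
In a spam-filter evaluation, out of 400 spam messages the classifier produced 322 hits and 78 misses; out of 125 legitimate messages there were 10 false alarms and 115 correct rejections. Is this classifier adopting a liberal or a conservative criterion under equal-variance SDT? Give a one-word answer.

conservative

z(H) = 0.860, z(FA) = -1.405
c = −½·(z(H) + z(FA)) = 0.2725
c > 0 → conservative criterion (biased toward responding “no”).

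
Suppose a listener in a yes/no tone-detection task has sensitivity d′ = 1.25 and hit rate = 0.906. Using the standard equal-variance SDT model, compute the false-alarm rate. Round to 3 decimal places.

z(hit rate) = z(0.906) = 1.3165
z(FA) = z(H) − d' = 1.3165 − 1.25 = 0.0665
false-alarm rate = Φ(0.0665) = 0.5265

false-alarm rate = 0.527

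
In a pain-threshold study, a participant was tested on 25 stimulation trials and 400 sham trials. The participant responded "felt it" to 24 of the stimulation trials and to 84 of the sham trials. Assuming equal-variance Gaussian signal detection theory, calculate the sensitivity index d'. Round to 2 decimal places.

d' = 2.56

H = 24/25 = 0.9600
FA = 84/400 = 0.2100
Φ⁻¹(H) = 1.751
Φ⁻¹(FA) = -0.806
d' = z(H) − z(FA) = 1.751 − (-0.806) = 2.557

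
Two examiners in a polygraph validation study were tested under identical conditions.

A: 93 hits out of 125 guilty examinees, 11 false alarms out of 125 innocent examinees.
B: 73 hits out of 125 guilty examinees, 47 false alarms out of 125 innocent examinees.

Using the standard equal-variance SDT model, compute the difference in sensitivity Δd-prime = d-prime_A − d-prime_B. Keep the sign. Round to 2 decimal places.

Δd-prime = 1.48

A: z(0.7440) = 0.656, z(0.0880) = -1.353, d' = 2.009
B: z(0.5840) = 0.212, z(0.3760) = -0.316, d' = 0.528
Δd' = d'_A − d'_B = 2.009 − 0.528 = 1.481
A has the higher sensitivity.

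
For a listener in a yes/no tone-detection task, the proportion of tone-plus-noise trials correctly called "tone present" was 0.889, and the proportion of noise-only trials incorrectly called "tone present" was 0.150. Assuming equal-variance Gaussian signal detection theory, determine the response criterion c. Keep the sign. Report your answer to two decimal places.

c = -0.09

z(0.889) = 1.221, z(0.150) = -1.036
c = −½·[z(H) + z(FA)] = −0.5 × (1.221 + (-1.036)) = -0.0925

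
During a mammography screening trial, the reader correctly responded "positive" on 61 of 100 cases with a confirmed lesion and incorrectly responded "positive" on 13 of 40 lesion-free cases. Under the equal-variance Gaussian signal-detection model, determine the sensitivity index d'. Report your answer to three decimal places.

d' = 0.733

H = 61/100 = 0.6100
FA = 13/40 = 0.3250
z(H) = z(0.6100) = 0.2793
z(FA) = z(0.3250) = -0.4538
d' = z(H) − z(FA) = 0.2793 − (-0.4538) = 0.7331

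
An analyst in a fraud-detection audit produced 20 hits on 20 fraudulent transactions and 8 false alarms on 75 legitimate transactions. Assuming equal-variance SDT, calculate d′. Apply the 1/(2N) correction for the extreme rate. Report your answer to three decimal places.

d′ = 3.204

The hit rate is 20/20 = 1, so apply the 1/(2N) correction: H → 1 − 1/(2·20) = 0.97500.
z(H) = z(0.97500) = 1.9600
z(FA) = z(0.10667) = -1.2444
d' = 1.9600 − (-1.2444) = 3.2044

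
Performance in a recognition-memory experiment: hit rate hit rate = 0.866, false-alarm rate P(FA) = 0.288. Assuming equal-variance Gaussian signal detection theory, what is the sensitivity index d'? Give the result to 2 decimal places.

d' = 1.67

z(H) = 1.1077
z(FA) = -0.5592
d' = z(H) − z(FA) = 1.1077 − (-0.5592) = 1.6669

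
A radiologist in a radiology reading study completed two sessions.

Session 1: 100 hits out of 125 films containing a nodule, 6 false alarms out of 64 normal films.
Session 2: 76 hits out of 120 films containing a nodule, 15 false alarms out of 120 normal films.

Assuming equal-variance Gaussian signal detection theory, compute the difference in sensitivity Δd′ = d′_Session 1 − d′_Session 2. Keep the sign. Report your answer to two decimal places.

Δd′ = 0.67

Session 1: z(0.8000) = 0.842, z(0.0938) = -1.318, d' = 2.160
Session 2: z(0.6333) = 0.341, z(0.1250) = -1.150, d' = 1.491
Δd' = d'_Session 1 − d'_Session 2 = 2.160 − 1.491 = 0.669
Session 1 has the higher sensitivity.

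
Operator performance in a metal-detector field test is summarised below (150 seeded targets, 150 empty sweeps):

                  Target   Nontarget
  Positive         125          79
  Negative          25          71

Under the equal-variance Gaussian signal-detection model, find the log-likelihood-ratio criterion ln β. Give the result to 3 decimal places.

ln β = -0.466

H = 125/150 = 0.8333
FA = 79/150 = 0.5267
Φ⁻¹(H) = Φ⁻¹(0.8333) = 0.9673
Φ⁻¹(FA) = Φ⁻¹(0.5267) = 0.0670
ln β = −½·[z(H)² − z(FA)²] = −0.5 × (0.9357 − 0.0045) = -0.4656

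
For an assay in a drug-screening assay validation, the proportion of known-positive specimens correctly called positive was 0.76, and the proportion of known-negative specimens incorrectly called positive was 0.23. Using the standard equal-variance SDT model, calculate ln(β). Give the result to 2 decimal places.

z(H) = z(0.76) = 0.706
z(FA) = z(0.23) = -0.739
ln β = −½·[z(H)² − z(FA)²] = −0.5 × (0.498 − 0.546) = 0.024

ln β = 0.02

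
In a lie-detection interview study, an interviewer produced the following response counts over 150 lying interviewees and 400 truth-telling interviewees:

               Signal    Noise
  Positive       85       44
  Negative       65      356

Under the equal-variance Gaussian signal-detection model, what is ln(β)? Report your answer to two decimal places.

H = 85/150 = 0.5667
FA = 44/400 = 0.1100
z(0.5667) = 0.168, z(0.1100) = -1.227
ln β = −½·[z(H)² − z(FA)²] = −0.5 × (0.028 − 1.506) = 0.739

ln β = 0.74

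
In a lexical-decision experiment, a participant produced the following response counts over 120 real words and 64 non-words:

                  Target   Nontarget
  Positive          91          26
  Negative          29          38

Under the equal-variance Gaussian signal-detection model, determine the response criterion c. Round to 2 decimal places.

c = -0.23

H = 91/120 = 0.7583
FA = 26/64 = 0.4062
z(H) = z(0.7583) = 0.701
z(FA) = z(0.4062) = -0.237
c = −½·[z(H) + z(FA)] = −0.5 × (0.701 + (-0.237)) = -0.232
c < 0: the participant has a liberal response bias.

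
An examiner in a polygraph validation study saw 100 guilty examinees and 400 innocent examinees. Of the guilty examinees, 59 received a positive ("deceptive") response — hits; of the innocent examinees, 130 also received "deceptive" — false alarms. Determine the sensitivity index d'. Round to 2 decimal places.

H = 59/100 = 0.5900
FA = 130/400 = 0.3250
z(H) = z(0.5900) = 0.2275
z(FA) = z(0.3250) = -0.4538
d' = z(H) − z(FA) = 0.2275 − (-0.4538) = 0.6813

d' = 0.68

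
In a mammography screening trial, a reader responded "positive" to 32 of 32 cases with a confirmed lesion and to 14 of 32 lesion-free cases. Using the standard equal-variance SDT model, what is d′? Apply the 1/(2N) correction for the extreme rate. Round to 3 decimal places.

d′ = 2.311

The hit rate is 32/32 = 1, so apply the 1/(2N) correction: H → 1 − 1/(2·32) = 0.98438.
z(H) = z(0.98438) = 2.1540
z(FA) = z(0.43750) = -0.1573
d' = 2.1540 − (-0.1573) = 2.3113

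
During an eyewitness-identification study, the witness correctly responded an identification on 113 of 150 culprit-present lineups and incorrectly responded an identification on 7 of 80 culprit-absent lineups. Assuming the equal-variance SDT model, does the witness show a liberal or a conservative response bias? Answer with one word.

z(H) = 0.685, z(FA) = -1.356
c = −½·(z(H) + z(FA)) = 0.3355
c > 0 → conservative criterion (biased toward responding “no”).

conservative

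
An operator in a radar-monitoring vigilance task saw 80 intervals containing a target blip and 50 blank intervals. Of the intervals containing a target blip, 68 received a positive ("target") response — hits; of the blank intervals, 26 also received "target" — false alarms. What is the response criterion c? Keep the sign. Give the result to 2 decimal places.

c = -0.54

H = 68/80 = 0.8500
FA = 26/50 = 0.5200
z(0.8500) = 1.0364, z(0.5200) = 0.0502
c = −½·[z(H) + z(FA)] = −0.5 × (1.0364 + 0.0502) = -0.5433
c < 0: the operator has a liberal response bias.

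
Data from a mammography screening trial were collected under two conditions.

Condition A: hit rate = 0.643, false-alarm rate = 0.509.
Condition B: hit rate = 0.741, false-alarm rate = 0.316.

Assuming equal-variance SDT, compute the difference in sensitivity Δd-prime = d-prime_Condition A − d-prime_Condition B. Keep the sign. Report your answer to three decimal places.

Δd-prime = -0.781

Condition A: z(0.643) = 0.3665, z(0.509) = 0.0226, d' = 0.3439
Condition B: z(0.741) = 0.6464, z(0.316) = -0.4789, d' = 1.1253
Δd' = d'_Condition A − d'_Condition B = 0.3439 − 1.1253 = -0.7814
Condition B has the higher sensitivity.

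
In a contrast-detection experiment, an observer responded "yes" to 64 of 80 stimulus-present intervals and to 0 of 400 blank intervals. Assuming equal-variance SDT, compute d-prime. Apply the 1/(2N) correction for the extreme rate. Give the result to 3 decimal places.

The false-alarm rate is 0/400 = 0, so apply the 1/(2N) correction: FA → 1/(2·400) = 0.00125.
z(H) = z(0.80000) = 0.8416
z(FA) = z(0.00125) = -3.0233
d' = 0.8416 − (-3.0233) = 3.8649

d-prime = 3.865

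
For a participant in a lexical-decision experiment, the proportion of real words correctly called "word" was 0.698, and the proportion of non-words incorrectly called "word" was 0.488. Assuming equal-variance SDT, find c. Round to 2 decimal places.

c = -0.24

z(H) = z(0.698) = 0.5187
z(FA) = z(0.488) = -0.0301
c = −½·[z(H) + z(FA)] = −0.5 × (0.5187 + (-0.0301)) = -0.2443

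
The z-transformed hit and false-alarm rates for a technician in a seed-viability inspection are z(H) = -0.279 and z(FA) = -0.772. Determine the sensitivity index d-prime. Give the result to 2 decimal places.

d-prime = 0.49

d' = z(H) − z(FA) = -0.279 − (-0.772) = 0.493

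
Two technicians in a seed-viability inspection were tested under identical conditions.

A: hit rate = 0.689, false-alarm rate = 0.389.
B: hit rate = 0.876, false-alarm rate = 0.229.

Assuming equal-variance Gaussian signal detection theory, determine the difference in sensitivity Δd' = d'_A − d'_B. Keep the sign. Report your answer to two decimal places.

Δd' = -1.12

A: z(0.689) = 0.493, z(0.389) = -0.282, d' = 0.775
B: z(0.876) = 1.155, z(0.229) = -0.742, d' = 1.897
Δd' = d'_A − d'_B = 0.775 − 1.897 = -1.122
B has the higher sensitivity.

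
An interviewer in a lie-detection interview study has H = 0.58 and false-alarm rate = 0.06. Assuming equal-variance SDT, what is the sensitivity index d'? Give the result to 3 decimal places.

z(H) = 0.2019
z(FA) = -1.5548
d' = z(H) − z(FA) = 0.2019 − (-1.5548) = 1.7567

d' = 1.757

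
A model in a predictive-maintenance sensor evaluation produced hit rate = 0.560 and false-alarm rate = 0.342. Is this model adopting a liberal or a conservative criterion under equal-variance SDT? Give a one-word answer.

conservative

z(H) = 0.151, z(FA) = -0.407
c = −½·(z(H) + z(FA)) = 0.128
c > 0 → conservative criterion (biased toward responding “no”).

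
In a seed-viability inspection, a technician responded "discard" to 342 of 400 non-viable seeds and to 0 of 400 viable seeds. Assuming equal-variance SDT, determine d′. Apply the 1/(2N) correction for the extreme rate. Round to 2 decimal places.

The false-alarm rate is 0/400 = 0, so apply the 1/(2N) correction: FA → 1/(2·400) = 0.00125.
z(H) = z(0.85500) = 1.058
z(FA) = z(0.00125) = -3.023
d' = 1.058 − (-3.023) = 4.081

d′ = 4.08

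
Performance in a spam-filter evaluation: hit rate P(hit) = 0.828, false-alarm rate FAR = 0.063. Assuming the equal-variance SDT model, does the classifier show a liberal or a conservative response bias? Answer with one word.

z(H) = 0.946, z(FA) = -1.530
c = −½·(z(H) + z(FA)) = 0.292
c > 0 → conservative criterion (biased toward responding “no”).

conservative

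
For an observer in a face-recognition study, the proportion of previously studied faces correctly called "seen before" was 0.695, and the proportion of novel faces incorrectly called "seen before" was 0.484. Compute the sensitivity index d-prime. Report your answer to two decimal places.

z(H) = z(0.695) = 0.5101
z(FA) = z(0.484) = -0.0401
d' = z(H) − z(FA) = 0.5101 − (-0.0401) = 0.5502

d-prime = 0.55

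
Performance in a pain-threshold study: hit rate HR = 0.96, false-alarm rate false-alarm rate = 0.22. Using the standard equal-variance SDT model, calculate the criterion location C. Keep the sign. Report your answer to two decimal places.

C = -0.49

Φ⁻¹(H) = 1.7507
Φ⁻¹(FA) = -0.7722
c = −½·[z(H) + z(FA)] = −0.5 × (1.7507 + (-0.7722)) = -0.48925
c < 0: the participant has a liberal response bias.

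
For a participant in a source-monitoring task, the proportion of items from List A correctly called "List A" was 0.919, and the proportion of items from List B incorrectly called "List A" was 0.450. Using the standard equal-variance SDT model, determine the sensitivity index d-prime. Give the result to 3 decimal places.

d-prime = 1.524

z(0.919) = 1.3984, z(0.450) = -0.1257
d' = z(H) − z(FA) = 1.3984 − (-0.1257) = 1.5241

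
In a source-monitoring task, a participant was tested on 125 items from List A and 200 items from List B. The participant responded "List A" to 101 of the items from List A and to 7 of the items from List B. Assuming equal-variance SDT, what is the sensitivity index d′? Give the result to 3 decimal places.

H = 101/125 = 0.8080
FA = 7/200 = 0.0350
z(H) = 0.8705
z(FA) = -1.8119
d' = z(H) − z(FA) = 0.8705 − (-1.8119) = 2.6824

d′ = 2.682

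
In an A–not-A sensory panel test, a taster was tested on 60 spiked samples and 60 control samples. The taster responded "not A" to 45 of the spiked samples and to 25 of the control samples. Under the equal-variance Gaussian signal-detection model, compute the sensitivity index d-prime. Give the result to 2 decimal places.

H = 45/60 = 0.7500
FA = 25/60 = 0.4167
z(0.7500) = 0.674, z(0.4167) = -0.210
d' = z(H) − z(FA) = 0.674 − (-0.210) = 0.884

d-prime = 0.88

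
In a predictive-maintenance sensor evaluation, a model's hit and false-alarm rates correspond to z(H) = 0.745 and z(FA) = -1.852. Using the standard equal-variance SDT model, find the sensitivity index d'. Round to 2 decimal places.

d' = 2.60

d' = z(H) − z(FA) = 0.745 − (-1.852) = 2.597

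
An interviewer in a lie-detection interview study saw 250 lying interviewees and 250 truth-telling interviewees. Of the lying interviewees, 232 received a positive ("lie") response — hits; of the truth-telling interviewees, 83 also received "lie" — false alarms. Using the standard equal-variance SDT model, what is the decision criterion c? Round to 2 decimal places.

c = -0.51

H = 232/250 = 0.9280
FA = 83/250 = 0.3320
z(0.9280) = 1.461, z(0.3320) = -0.434
c = −½·[z(H) + z(FA)] = −0.5 × (1.461 + (-0.434)) = -0.5135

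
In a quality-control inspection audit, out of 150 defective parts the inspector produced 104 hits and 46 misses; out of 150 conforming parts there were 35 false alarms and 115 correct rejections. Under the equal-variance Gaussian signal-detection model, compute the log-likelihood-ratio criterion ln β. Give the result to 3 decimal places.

ln β = 0.137

H = 104/150 = 0.6933
FA = 35/150 = 0.2333
Φ⁻¹(H) = Φ⁻¹(0.6933) = 0.5052
Φ⁻¹(FA) = Φ⁻¹(0.2333) = -0.7280
ln β = −½·[z(H)² − z(FA)²] = −0.5 × (0.2552 − 0.5300) = 0.1374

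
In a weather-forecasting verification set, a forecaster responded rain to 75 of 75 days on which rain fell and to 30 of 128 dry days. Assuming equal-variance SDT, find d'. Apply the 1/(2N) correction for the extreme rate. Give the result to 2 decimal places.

The hit rate is 75/75 = 1, so apply the 1/(2N) correction: H → 1 − 1/(2·75) = 0.99333.
z(H) = z(0.99333) = 2.475
z(FA) = z(0.23438) = -0.724
d' = 2.475 − (-0.724) = 3.199

d' = 3.20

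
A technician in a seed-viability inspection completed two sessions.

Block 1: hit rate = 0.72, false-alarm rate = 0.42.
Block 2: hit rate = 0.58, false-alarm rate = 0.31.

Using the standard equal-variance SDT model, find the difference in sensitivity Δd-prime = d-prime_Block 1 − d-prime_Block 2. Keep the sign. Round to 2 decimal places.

Δd-prime = 0.09

Block 1: z(0.72) = 0.583, z(0.42) = -0.202, d' = 0.785
Block 2: z(0.58) = 0.202, z(0.31) = -0.496, d' = 0.698
Δd' = d'_Block 1 − d'_Block 2 = 0.785 − 0.698 = 0.087
Block 1 has the higher sensitivity.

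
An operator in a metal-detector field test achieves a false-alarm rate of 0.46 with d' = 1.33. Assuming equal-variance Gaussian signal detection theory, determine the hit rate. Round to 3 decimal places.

z(false-alarm rate) = z(0.46) = -0.1004
z(H) = z(FA) + d' = -0.1004 + 1.33 = 1.2296
hit rate = Φ(1.2296) = 0.8906

hit rate = 0.891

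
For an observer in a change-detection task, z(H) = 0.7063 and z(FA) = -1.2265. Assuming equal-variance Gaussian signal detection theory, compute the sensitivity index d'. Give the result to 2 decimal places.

d' = z(H) − z(FA) = 0.7063 − (-1.2265) = 1.9328

d' = 1.93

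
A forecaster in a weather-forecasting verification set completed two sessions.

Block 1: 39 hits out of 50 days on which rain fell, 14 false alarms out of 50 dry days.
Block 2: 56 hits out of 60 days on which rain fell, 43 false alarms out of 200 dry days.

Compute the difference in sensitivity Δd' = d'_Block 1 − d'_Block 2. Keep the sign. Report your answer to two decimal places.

Δd' = -0.94

Block 1: z(0.7800) = 0.772, z(0.2800) = -0.583, d' = 1.355
Block 2: z(0.9333) = 1.501, z(0.2150) = -0.789, d' = 2.290
Δd' = d'_Block 1 − d'_Block 2 = 1.355 − 2.290 = -0.935
Block 2 has the higher sensitivity.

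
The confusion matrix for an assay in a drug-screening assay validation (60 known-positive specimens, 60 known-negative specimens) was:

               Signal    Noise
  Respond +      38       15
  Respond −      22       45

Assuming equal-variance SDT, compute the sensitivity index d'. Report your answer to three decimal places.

H = 38/60 = 0.6333
FA = 15/60 = 0.2500
Φ⁻¹(0.6333) = 0.3406, Φ⁻¹(0.2500) = -0.6745
d' = z(H) − z(FA) = 0.3406 − (-0.6745) = 1.0151

d' = 1.015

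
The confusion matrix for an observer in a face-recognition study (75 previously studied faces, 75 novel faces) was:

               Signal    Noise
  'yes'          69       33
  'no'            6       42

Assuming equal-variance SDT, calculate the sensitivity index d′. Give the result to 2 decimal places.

H = 69/75 = 0.9200
FA = 33/75 = 0.4400
Φ⁻¹(H) = 1.405
Φ⁻¹(FA) = -0.151
d' = z(H) − z(FA) = 1.405 − (-0.151) = 1.556

d′ = 1.56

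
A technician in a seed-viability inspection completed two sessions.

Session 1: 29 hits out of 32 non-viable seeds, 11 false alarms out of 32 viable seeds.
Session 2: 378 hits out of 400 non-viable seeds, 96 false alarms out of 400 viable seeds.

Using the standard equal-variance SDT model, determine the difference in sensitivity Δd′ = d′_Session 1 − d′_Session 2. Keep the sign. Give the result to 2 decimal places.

Session 1: z(0.9062) = 1.318, z(0.3438) = -0.402, d' = 1.720
Session 2: z(0.9450) = 1.598, z(0.2400) = -0.706, d' = 2.304
Δd' = d'_Session 1 − d'_Session 2 = 1.720 − 2.304 = -0.584
Session 2 has the higher sensitivity.

Δd′ = -0.58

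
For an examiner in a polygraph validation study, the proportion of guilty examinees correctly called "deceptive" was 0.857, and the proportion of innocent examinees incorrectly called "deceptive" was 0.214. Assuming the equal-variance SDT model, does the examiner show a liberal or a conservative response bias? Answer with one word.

liberal

z(H) = 1.067, z(FA) = -0.793
c = −½·(z(H) + z(FA)) = -0.137
c < 0 → liberal criterion (biased toward responding “yes”).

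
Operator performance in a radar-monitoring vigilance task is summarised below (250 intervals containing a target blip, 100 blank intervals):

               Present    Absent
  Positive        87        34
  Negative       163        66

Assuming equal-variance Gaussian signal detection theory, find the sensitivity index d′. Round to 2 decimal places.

d′ = 0.02

H = 87/250 = 0.3480
FA = 34/100 = 0.3400
z(0.3480) = -0.3907, z(0.3400) = -0.4125
d' = z(H) − z(FA) = -0.3907 − (-0.4125) = 0.0218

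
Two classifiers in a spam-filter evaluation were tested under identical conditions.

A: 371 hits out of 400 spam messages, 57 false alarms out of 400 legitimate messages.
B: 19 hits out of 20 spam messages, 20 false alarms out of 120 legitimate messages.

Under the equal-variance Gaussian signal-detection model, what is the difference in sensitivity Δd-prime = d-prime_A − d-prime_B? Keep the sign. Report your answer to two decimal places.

Δd-prime = -0.09

A: z(0.9275) = 1.457, z(0.1425) = -1.069, d' = 2.526
B: z(0.9500) = 1.645, z(0.1667) = -0.967, d' = 2.612
Δd' = d'_A − d'_B = 2.526 − 2.612 = -0.086
B has the higher sensitivity.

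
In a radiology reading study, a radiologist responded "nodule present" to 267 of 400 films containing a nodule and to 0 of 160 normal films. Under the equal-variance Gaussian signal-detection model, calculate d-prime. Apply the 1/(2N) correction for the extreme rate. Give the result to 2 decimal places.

The false-alarm rate is 0/160 = 0, so apply the 1/(2N) correction: FA → 1/(2·160) = 0.00313.
z(H) = z(0.66750) = 0.433
z(FA) = z(0.00313) = -2.734
d' = 0.433 − (-2.734) = 3.167

d-prime = 3.17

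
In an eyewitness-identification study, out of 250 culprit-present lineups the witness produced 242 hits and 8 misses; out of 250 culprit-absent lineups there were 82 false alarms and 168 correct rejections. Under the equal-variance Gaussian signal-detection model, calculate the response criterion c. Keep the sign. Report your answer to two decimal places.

c = -0.70

H = 242/250 = 0.9680
FA = 82/250 = 0.3280
z(H) = z(0.9680) = 1.852
z(FA) = z(0.3280) = -0.445
c = −½·[z(H) + z(FA)] = −0.5 × (1.852 + (-0.445)) = -0.7035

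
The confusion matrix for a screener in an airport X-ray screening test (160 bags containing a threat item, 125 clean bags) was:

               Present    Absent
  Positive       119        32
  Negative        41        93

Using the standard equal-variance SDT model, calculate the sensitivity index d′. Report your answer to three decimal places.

d′ = 1.311

H = 119/160 = 0.7438
FA = 32/125 = 0.2560
Φ⁻¹(0.7438) = 0.6551, Φ⁻¹(0.2560) = -0.6557
d' = z(H) − z(FA) = 0.6551 − (-0.6557) = 1.3108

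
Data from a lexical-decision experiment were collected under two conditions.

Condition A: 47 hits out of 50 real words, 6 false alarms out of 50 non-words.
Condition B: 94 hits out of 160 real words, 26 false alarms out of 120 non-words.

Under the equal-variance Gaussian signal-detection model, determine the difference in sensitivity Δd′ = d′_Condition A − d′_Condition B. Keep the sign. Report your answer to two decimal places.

Condition A: z(0.9400) = 1.555, z(0.1200) = -1.175, d' = 2.730
Condition B: z(0.5875) = 0.221, z(0.2167) = -0.783, d' = 1.004
Δd' = d'_Condition A − d'_Condition B = 2.730 − 1.004 = 1.726
Condition A has the higher sensitivity.

Δd′ = 1.73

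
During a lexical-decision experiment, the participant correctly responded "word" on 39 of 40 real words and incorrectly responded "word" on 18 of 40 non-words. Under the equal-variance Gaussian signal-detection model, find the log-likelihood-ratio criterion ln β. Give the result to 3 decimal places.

H = 39/40 = 0.9750
FA = 18/40 = 0.4500
z(H) = z(0.9750) = 1.9600
z(FA) = z(0.4500) = -0.1257
ln β = −½·[z(H)² − z(FA)²] = −0.5 × (3.8416 − 0.0158) = -1.9129

ln β = -1.913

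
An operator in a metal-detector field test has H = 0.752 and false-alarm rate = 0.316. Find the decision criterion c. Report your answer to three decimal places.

z(H) = 0.6808
z(FA) = -0.4789
c = −½·[z(H) + z(FA)] = −0.5 × (0.6808 + (-0.4789)) = -0.10095

c = -0.101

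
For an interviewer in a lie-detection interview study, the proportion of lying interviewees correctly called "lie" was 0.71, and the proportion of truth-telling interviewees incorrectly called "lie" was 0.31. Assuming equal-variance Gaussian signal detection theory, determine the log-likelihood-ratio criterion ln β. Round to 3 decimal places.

z(H) = z(0.71) = 0.5534
z(FA) = z(0.31) = -0.4959
ln β = −½·[z(H)² − z(FA)²] = −0.5 × (0.3063 − 0.2459) = -0.0302

ln β = -0.030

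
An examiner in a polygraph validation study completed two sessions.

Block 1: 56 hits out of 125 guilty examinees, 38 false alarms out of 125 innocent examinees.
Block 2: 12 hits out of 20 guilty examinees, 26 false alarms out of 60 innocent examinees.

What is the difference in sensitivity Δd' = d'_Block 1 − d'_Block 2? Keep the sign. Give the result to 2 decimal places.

Δd' = -0.04

Block 1: z(0.4480) = -0.131, z(0.3040) = -0.513, d' = 0.382
Block 2: z(0.6000) = 0.253, z(0.4333) = -0.168, d' = 0.421
Δd' = d'_Block 1 − d'_Block 2 = 0.382 − 0.421 = -0.039
Block 2 has the higher sensitivity.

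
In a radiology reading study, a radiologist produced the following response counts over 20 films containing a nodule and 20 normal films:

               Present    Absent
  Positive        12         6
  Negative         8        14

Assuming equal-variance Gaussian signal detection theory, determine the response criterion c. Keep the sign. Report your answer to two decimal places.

c = 0.14

H = 12/20 = 0.6000
FA = 6/20 = 0.3000
z(H) = 0.253
z(FA) = -0.524
c = −½·[z(H) + z(FA)] = −0.5 × (0.253 + (-0.524)) = 0.1355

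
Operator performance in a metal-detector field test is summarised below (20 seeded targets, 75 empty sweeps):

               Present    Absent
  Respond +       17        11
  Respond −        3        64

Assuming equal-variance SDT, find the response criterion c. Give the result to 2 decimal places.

H = 17/20 = 0.8500
FA = 11/75 = 0.1467
Φ⁻¹(H) = Φ⁻¹(0.8500) = 1.036
Φ⁻¹(FA) = Φ⁻¹(0.1467) = -1.051
c = −½·[z(H) + z(FA)] = −0.5 × (1.036 + (-1.051)) = 0.0075

c = 0.01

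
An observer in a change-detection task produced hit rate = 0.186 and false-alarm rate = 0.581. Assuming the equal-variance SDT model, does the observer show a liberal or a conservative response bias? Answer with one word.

z(H) = -0.893, z(FA) = 0.204
c = −½·(z(H) + z(FA)) = 0.3445
c > 0 → conservative criterion (biased toward responding “no”).

conservative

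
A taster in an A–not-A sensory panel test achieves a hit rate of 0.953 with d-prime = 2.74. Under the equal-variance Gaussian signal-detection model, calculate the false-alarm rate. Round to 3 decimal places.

z(hit rate) = z(0.953) = 1.6747
z(FA) = z(H) − d' = 1.6747 − 2.74 = -1.0653
false-alarm rate = Φ(-1.0653) = 0.1434

false-alarm rate = 0.143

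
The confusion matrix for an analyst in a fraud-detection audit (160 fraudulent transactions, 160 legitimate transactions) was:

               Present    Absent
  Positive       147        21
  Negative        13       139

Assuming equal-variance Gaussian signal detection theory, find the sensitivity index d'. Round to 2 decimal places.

d' = 2.52

H = 147/160 = 0.9187
FA = 21/160 = 0.1313
z(H) = 1.3964
z(FA) = -1.1203
d' = z(H) − z(FA) = 1.3964 − (-1.1203) = 2.5167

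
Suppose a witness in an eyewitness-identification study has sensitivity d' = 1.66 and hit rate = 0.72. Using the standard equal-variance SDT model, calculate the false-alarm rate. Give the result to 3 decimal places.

z(hit rate) = z(0.72) = 0.5828
z(FA) = z(H) − d' = 0.5828 − 1.66 = -1.0772
false-alarm rate = Φ(-1.0772) = 0.1407

false-alarm rate = 0.141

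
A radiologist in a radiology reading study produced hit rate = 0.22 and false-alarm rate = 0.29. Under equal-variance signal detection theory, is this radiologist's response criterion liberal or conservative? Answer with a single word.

conservative

z(H) = -0.772, z(FA) = -0.553
c = −½·(z(H) + z(FA)) = 0.6625
c > 0 → conservative criterion (biased toward responding “no”).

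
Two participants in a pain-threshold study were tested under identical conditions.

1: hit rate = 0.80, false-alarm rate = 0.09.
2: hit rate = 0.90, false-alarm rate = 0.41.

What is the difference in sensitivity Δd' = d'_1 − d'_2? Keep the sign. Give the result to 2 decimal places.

1: z(0.80) = 0.842, z(0.09) = -1.341, d' = 2.183
2: z(0.90) = 1.282, z(0.41) = -0.228, d' = 1.510
Δd' = d'_1 − d'_2 = 2.183 − 1.510 = 0.673
1 has the higher sensitivity.

Δd' = 0.67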